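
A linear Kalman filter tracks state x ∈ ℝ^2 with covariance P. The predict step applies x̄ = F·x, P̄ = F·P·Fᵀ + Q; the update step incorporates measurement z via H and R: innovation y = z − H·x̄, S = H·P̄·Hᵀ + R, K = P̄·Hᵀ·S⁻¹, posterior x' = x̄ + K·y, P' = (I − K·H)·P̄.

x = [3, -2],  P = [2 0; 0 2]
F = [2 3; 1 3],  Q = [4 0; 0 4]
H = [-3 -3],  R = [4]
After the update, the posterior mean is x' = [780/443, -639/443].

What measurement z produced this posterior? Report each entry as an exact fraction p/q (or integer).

x̄ = F·x = [0, -3]
P̄ = F·P·Fᵀ + Q = [30 22; 22 24]
S = H·P̄·Hᵀ + R = [886]
K = P̄·Hᵀ·S⁻¹ = [-78/443; -69/443]
x' − x̄ = [780/443, 690/443] = K·y
y = (KᵀK)⁻¹·Kᵀ·(x' − x̄) = [-10]
z = y + H·x̄ = [-10] + [9] = [-1]

z = [-1]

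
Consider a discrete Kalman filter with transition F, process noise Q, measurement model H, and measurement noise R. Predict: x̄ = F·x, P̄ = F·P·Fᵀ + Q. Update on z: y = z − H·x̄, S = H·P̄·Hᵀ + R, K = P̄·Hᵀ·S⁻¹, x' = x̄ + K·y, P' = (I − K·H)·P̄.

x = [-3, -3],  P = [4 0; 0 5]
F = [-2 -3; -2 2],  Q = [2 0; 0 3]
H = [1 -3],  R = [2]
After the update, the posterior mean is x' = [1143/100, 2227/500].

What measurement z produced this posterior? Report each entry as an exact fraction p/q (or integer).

z = [-2]

x̄ = F·x = [15, 0]
P̄ = F·P·Fᵀ + Q = [63 -14; -14 39]
S = H·P̄·Hᵀ + R = [500]
K = P̄·Hᵀ·S⁻¹ = [21/100; -131/500]
x' − x̄ = [-357/100, 2227/500] = K·y
y = (KᵀK)⁻¹·Kᵀ·(x' − x̄) = [-17]
z = y + H·x̄ = [-17] + [15] = [-2]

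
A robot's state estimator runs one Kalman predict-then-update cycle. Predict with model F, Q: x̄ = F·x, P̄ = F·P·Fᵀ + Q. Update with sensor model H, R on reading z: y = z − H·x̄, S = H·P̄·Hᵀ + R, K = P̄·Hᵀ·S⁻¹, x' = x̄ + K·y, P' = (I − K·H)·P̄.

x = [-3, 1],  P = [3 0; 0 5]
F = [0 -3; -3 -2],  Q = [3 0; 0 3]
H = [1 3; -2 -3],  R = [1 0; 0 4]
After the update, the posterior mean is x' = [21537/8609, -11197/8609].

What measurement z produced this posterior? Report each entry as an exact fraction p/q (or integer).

x̄ = F·x = [-3, 7]
P̄ = F·P·Fᵀ + Q = [48 30; 30 50]
S = H·P̄·Hᵀ + R = [679 -816; -816 1006]
K = P̄·Hᵀ·S⁻¹ = [-6474/8609 -6843/8609; 4860/8609 2145/8609]
x' − x̄ = [47364/8609, -71460/8609] = K·y
y = (KᵀK)⁻¹·Kᵀ·(x' − x̄) = [-20, 12]
z = y + H·x̄ = [-20, 12] + [18, -15] = [-2, -3]

z = [-2, -3]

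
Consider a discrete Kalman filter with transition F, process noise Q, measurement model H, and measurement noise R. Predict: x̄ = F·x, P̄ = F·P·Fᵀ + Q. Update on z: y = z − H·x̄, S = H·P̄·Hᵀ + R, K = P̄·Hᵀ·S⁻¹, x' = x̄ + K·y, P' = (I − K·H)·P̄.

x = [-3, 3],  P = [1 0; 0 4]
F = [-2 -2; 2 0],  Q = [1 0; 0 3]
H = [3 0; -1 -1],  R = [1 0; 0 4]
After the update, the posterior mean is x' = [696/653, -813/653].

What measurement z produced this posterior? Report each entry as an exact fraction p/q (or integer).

z = [3, -3]

x̄ = F·x = [0, -6]
P̄ = F·P·Fᵀ + Q = [21 -4; -4 7]
S = H·P̄·Hᵀ + R = [190 -51; -51 24]
K = P̄·Hᵀ·S⁻¹ = [215/653 -17/1959; -147/653 -394/653]
x' − x̄ = [696/653, 3105/653] = K·y
y = (KᵀK)⁻¹·Kᵀ·(x' − x̄) = [3, -9]
z = y + H·x̄ = [3, -9] + [0, 6] = [3, -3]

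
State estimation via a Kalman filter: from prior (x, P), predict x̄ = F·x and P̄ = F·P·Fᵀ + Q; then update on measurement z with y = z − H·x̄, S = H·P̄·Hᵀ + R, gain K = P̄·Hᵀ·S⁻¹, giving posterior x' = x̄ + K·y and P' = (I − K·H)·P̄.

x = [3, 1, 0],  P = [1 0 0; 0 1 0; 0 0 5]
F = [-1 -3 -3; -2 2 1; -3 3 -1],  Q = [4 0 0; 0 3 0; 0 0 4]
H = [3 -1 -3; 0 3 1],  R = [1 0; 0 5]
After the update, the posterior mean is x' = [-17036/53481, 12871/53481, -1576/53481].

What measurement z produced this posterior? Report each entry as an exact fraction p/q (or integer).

z = [-1, 2]

x̄ = F·x = [-6, -4, -6]
P̄ = F·P·Fᵀ + Q = [59 -19 9; -19 16 7; 9 7 27]
S = H·P̄·Hᵀ + R = [785 -343; -343 218]
K = P̄·Hᵀ·S⁻¹ = [20378/53481 20287/53481; -1627/53481 10933/53481; 3166/53481 16757/53481]
x' − x̄ = [303850/53481, 226795/53481, 319310/53481] = K·y
y = (KᵀK)⁻¹·Kᵀ·(x' − x̄) = [-5, 20]
z = y + H·x̄ = [-5, 20] + [4, -18] = [-1, 2]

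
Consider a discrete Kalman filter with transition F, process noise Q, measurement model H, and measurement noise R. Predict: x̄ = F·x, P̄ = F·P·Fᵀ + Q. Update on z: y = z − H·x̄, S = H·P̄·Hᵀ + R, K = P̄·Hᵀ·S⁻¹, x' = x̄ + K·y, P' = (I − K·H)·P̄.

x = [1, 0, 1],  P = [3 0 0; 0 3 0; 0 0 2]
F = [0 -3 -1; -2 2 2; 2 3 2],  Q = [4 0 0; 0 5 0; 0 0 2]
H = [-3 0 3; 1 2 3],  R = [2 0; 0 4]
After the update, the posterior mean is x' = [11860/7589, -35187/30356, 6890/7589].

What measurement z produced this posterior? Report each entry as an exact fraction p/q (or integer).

z = [-2, 2]

x̄ = F·x = [-1, 0, 4]
P̄ = F·P·Fᵀ + Q = [33 -22 -31; -22 37 14; -31 14 49]
S = H·P̄·Hᵀ + R = [1298 744; 744 520]
K = P̄·Hᵀ·S⁻¹ = [-1404/7589 491/7589; -861/7589 10415/30356; 1104/7589 522/7589]
x' − x̄ = [19449/7589, -35187/30356, -23466/7589] = K·y
y = (KᵀK)⁻¹·Kᵀ·(x' − x̄) = [-17, -9]
z = y + H·x̄ = [-17, -9] + [15, 11] = [-2, 2]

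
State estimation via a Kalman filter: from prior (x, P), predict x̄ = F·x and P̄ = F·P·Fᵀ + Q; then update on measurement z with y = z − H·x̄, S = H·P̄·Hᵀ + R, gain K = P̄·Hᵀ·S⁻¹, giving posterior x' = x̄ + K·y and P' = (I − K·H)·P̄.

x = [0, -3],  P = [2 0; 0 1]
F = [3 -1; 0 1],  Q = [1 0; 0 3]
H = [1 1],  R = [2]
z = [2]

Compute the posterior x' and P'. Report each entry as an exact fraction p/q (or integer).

x̄ = F·x = [3, -3]
P̄ = F·P·Fᵀ + Q = [20 -1; -1 4]
y = z − H·x̄ = [2]
S = H·P̄·Hᵀ + R = [24]
K = P̄·Hᵀ·S⁻¹ = [19/24; 1/8]
x' = x̄ + K·y = [55/12, -11/4]
P' = (I − K·H)·P̄ = [119/24 -27/8; -27/8 29/8]

x' = [55/12, -11/4]
P' = [119/24 -27/8; -27/8 29/8]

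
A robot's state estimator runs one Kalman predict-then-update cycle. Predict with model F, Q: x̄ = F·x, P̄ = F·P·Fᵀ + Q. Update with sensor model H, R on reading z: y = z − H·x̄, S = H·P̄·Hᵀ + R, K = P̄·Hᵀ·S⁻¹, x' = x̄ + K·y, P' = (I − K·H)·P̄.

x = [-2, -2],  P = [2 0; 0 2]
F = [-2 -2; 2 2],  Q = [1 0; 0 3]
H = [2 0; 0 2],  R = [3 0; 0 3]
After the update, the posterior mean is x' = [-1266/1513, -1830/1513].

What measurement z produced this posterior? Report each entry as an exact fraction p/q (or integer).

x̄ = F·x = [8, -8]
P̄ = F·P·Fᵀ + Q = [17 -16; -16 19]
S = H·P̄·Hᵀ + R = [71 -64; -64 79]
K = P̄·Hᵀ·S⁻¹ = [638/1513 -96/1513; -96/1513 650/1513]
x' − x̄ = [-13370/1513, 10274/1513] = K·y
y = (KᵀK)⁻¹·Kᵀ·(x' − x̄) = [-19, 13]
z = y + H·x̄ = [-19, 13] + [16, -16] = [-3, -3]

z = [-3, -3]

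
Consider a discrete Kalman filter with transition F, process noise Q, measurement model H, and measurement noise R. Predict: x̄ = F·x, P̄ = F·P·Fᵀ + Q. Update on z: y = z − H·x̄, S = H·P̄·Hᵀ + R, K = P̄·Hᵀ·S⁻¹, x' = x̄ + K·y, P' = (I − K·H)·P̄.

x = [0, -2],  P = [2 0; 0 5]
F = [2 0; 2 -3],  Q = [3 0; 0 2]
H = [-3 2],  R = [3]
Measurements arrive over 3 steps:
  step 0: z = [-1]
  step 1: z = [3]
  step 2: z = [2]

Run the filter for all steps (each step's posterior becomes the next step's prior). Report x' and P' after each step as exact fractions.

step 0: x̄ = F·x = [0, 6]
step 0: P̄ = F·P·Fᵀ + Q = [11 8; 8 55]
step 0: y = z − H·x̄ = [-13]
step 0: S = H·P̄·Hᵀ + R = [226]
step 0: K = P̄·Hᵀ·S⁻¹ = [-17/226; 43/113]
step 0: x' = x̄ + K·y = [221/226, 119/113]
step 0: P' = (I − K·H)·P̄ = [2197/226 1635/113; 1635/113 2517/113]
step 1: x̄ = F·x = [221/113, -136/113]
step 1: P̄ = F·P·Fᵀ + Q = [4733/113 -5416/113; -5416/113 7653/113]
step 1: y = z − H·x̄ = [1274/113]
step 1: S = H·P̄·Hᵀ + R = [138540/113]
step 1: K = P̄·Hᵀ·S⁻¹ = [-25031/138540; 5259/23090]
step 1: x' = x̄ + K·y = [-5629/69270, 15751/11545]
step 1: P' = (I − K·H)·P̄ = [258043/138540 58253/23090; 58253/23090 47634/11545]
step 2: x̄ = F·x = [-5629/34635, -147388/34635]
step 2: P̄ = F·P·Fᵀ + Q = [361948/34635 -266234/34635; -266234/34635 564877/34635]
step 2: y = z − H·x̄ = [347159/34635]
step 2: S = H·P̄·Hᵀ + R = [8815753/34635]
step 2: K = P̄·Hᵀ·S⁻¹ = [-1618312/8815753; 1928456/8815753]
step 2: x' = x̄ + K·y = [-17653687/8815753, -18185516/8815753]
step 2: P' = (I − K·H)·P̄ = [16512500/8815753 22341282/8815753; 22341282/8815753 36404607/8815753]

step 0: x' = [221/226, 119/113], P' = [2197/226 1635/113; 1635/113 2517/113]
step 1: x' = [-5629/69270, 15751/11545], P' = [258043/138540 58253/23090; 58253/23090 47634/11545]
step 2: x' = [-17653687/8815753, -18185516/8815753], P' = [16512500/8815753 22341282/8815753; 22341282/8815753 36404607/8815753]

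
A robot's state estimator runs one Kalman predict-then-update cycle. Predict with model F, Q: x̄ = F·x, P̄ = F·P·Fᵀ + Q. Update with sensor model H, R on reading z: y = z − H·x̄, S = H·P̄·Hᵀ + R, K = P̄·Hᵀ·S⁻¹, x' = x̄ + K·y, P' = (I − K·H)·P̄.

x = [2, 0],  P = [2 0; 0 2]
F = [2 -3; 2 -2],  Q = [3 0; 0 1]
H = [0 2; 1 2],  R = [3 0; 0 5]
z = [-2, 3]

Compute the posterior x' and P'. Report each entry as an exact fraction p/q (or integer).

x' = [1541/1258, 7/629]
P' = [3411/1258 -129/629; -129/629 267/629]

x̄ = F·x = [4, 4]
P̄ = F·P·Fᵀ + Q = [29 20; 20 17]
y = z − H·x̄ = [-10, -9]
S = H·P̄·Hᵀ + R = [71 108; 108 182]
K = P̄·Hᵀ·S⁻¹ = [-86/629 579/1258; 178/629 81/629]
x' = x̄ + K·y = [1541/1258, 7/629]
P' = (I − K·H)·P̄ = [3411/1258 -129/629; -129/629 267/629]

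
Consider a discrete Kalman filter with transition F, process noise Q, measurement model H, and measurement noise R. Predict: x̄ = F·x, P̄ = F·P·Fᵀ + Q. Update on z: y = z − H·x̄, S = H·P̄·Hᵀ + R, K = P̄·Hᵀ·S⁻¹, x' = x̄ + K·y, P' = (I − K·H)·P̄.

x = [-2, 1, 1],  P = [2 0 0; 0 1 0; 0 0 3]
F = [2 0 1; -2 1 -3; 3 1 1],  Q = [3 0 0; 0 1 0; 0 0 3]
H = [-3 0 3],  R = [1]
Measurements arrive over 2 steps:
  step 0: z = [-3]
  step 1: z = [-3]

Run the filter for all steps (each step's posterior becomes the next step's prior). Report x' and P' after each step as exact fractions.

step 0: x̄ = F·x = [-3, 2, -4]
step 0: P̄ = F·P·Fᵀ + Q = [14 -17 15; -17 37 -20; 15 -20 25]
step 0: y = z − H·x̄ = [0]
step 0: S = H·P̄·Hᵀ + R = [82]
step 0: K = P̄·Hᵀ·S⁻¹ = [3/82; -9/82; 15/41]
step 0: x' = x̄ + K·y = [-3, 2, -4]
step 0: P' = (I − K·H)·P̄ = [1139/82 -1367/82 570/41; -1367/82 2953/82 -685/41; 570/41 -685/41 575/41]
step 1: x̄ = F·x = [-10, 20, -11]
step 1: P̄ = F·P·Fᵀ + Q = [5256/41 -10615/41 4790/41; -10615/41 45309/82 -9249/41; 4790/41 -9249/41 5249/41]
step 1: y = z − H·x̄ = [0]
step 1: S = H·P̄·Hᵀ + R = [8366/41]
step 1: K = P̄·Hᵀ·S⁻¹ = [-699/4183; 2049/4183; 1377/8366]
step 1: x' = x̄ + K·y = [-10, 20, -11]
step 1: P' = (I − K·H)·P̄ = [512406/4183 -1013123/4183 512173/4183; -1013123/4183 4213023/8366 -1012440/4183; 512173/4183 -1012440/4183 1024805/8366]

step 0: x' = [-3, 2, -4], P' = [1139/82 -1367/82 570/41; -1367/82 2953/82 -685/41; 570/41 -685/41 575/41]
step 1: x' = [-10, 20, -11], P' = [512406/4183 -1013123/4183 512173/4183; -1013123/4183 4213023/8366 -1012440/4183; 512173/4183 -1012440/4183 1024805/8366]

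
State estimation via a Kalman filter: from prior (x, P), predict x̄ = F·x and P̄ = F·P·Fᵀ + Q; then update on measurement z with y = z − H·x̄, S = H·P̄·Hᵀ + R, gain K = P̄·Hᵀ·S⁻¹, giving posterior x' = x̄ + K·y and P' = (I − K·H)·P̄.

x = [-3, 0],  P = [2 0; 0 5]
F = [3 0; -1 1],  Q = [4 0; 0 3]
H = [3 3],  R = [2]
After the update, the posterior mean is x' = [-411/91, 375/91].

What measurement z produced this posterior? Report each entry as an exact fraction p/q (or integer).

z = [-1]

x̄ = F·x = [-9, 3]
P̄ = F·P·Fᵀ + Q = [22 -6; -6 10]
S = H·P̄·Hᵀ + R = [182]
K = P̄·Hᵀ·S⁻¹ = [24/91; 6/91]
x' − x̄ = [408/91, 102/91] = K·y
y = (KᵀK)⁻¹·Kᵀ·(x' − x̄) = [17]
z = y + H·x̄ = [17] + [-18] = [-1]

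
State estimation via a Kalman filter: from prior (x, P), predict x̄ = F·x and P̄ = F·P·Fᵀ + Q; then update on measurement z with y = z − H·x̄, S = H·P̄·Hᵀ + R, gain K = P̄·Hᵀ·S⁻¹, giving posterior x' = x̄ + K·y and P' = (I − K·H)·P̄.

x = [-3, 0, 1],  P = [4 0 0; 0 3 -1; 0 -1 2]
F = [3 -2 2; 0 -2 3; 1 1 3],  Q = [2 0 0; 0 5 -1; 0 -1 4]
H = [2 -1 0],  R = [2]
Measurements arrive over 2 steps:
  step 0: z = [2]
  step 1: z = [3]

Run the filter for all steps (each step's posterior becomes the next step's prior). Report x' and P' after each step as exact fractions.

step 0: x̄ = F·x = [-7, 3, 0]
step 0: P̄ = F·P·Fᵀ + Q = [66 34 22; 34 47 14; 22 14 23]
step 0: y = z − H·x̄ = [19]
step 0: S = H·P̄·Hᵀ + R = [177]
step 0: K = P̄·Hᵀ·S⁻¹ = [98/177; 7/59; 10/59]
step 0: x' = x̄ + K·y = [623/177, 310/59, 190/59]
step 0: P' = (I − K·H)·P̄ = [2078/177 1320/59 318/59; 1320/59 2626/59 616/59; 318/59 616/59 1057/59]
step 1: x̄ = F·x = [383/59, -50/59, 3263/177]
step 1: P̄ = F·P·Fᵀ + Q = [4132/59 5628/59 5522/59; 5628/59 12920/59 668/59; 5522/59 668/59 63935/177]
step 1: y = z − H·x̄ = [-639/59]
step 1: S = H·P̄·Hᵀ + R = [7054/59]
step 1: K = P̄·Hᵀ·S⁻¹ = [1318/3527; -832/3527; 5188/3527]
step 1: x' = x̄ + K·y = [8621/3527, 6022/3527, 26495/10581]
step 1: P' = (I − K·H)·P̄ = [188124/3527 373612/3527 98314/3527; 373612/3527 748888/3527 186252/3527; 98314/3527 186252/3527 1084859/10581]

step 0: x' = [623/177, 310/59, 190/59], P' = [2078/177 1320/59 318/59; 1320/59 2626/59 616/59; 318/59 616/59 1057/59]
step 1: x' = [8621/3527, 6022/3527, 26495/10581], P' = [188124/3527 373612/3527 98314/3527; 373612/3527 748888/3527 186252/3527; 98314/3527 186252/3527 1084859/10581]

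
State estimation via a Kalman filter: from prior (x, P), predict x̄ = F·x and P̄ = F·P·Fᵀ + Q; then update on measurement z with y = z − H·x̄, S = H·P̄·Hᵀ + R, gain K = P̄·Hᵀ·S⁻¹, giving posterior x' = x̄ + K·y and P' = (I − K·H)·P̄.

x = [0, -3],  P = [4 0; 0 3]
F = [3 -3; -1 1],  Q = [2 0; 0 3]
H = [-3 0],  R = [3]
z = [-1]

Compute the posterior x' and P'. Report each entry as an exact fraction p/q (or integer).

x̄ = F·x = [9, -3]
P̄ = F·P·Fᵀ + Q = [65 -21; -21 10]
y = z − H·x̄ = [26]
S = H·P̄·Hᵀ + R = [588]
K = P̄·Hᵀ·S⁻¹ = [-65/196; 3/28]
x' = x̄ + K·y = [37/98, -3/14]
P' = (I − K·H)·P̄ = [65/196 -3/28; -3/28 13/4]

x' = [37/98, -3/14]
P' = [65/196 -3/28; -3/28 13/4]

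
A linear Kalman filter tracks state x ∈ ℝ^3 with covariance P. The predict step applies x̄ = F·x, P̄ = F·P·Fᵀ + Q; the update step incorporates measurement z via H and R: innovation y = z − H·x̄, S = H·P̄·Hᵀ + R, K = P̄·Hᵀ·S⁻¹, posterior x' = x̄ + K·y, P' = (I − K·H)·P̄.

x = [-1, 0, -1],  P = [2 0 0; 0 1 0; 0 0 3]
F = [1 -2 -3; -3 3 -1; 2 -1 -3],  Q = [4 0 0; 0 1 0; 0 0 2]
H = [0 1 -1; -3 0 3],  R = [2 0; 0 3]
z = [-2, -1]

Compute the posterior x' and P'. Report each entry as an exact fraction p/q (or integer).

x̄ = F·x = [2, 4, 1]
P̄ = F·P·Fᵀ + Q = [37 -3 33; -3 31 -6; 33 -6 38]
y = z − H·x̄ = [-5, 2]
S = H·P̄·Hᵀ + R = [83 -24; -24 84]
K = P̄·Hᵀ·S⁻¹ = [-276/533 -155/533; 241/533 47/2132; -278/533 63/2132]
x' = x̄ + K·y = [2136/533, 1901/1066, 3909/1066]
P' = (I − K·H)·P̄ = [7925/533 7218/533 7770/533; 7218/533 30847/2132 28919/2132; 7770/533 28919/2132 31143/2132]

x' = [2136/533, 1901/1066, 3909/1066]
P' = [7925/533 7218/533 7770/533; 7218/533 30847/2132 28919/2132; 7770/533 28919/2132 31143/2132]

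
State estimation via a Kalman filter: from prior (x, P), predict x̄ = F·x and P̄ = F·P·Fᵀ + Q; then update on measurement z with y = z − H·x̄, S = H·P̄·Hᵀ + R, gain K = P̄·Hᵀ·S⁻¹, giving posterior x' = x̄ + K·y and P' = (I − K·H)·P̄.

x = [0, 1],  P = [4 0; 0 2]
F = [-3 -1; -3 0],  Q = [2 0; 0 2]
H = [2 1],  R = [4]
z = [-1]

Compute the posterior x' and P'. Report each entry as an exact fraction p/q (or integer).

x' = [-115/173, 55/173]
P' = [192/173 -152/173; -152/173 524/173]

x̄ = F·x = [-1, 0]
P̄ = F·P·Fᵀ + Q = [40 36; 36 38]
y = z − H·x̄ = [1]
S = H·P̄·Hᵀ + R = [346]
K = P̄·Hᵀ·S⁻¹ = [58/173; 55/173]
x' = x̄ + K·y = [-115/173, 55/173]
P' = (I − K·H)·P̄ = [192/173 -152/173; -152/173 524/173]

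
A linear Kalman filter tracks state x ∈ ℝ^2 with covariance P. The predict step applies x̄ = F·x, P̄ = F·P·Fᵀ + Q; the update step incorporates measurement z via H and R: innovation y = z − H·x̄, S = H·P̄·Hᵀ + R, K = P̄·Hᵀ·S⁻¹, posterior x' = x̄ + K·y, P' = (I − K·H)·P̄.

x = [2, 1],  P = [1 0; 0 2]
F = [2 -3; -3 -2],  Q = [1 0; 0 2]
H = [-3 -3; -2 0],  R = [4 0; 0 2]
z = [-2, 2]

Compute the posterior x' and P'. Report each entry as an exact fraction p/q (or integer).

x' = [-4911/7892, 8267/7892]
P' = [3701/7892 -3585/7892; -3585/7892 6893/7892]

x̄ = F·x = [1, -8]
P̄ = F·P·Fᵀ + Q = [23 6; 6 19]
y = z − H·x̄ = [-23, 4]
S = H·P̄·Hᵀ + R = [490 174; 174 94]
K = P̄·Hᵀ·S⁻¹ = [-87/7892 -3701/7892; -2481/7892 3585/7892]
x' = x̄ + K·y = [-4911/7892, 8267/7892]
P' = (I − K·H)·P̄ = [3701/7892 -3585/7892; -3585/7892 6893/7892]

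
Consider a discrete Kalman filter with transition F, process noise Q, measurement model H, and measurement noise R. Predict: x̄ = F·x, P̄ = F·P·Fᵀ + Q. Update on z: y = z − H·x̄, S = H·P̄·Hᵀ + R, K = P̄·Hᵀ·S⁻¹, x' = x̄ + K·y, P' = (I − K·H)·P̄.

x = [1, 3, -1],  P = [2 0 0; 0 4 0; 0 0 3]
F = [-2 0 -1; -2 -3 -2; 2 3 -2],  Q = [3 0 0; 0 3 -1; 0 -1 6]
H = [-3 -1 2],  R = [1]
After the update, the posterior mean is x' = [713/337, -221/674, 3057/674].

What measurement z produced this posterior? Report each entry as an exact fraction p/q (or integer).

z = [3]

x̄ = F·x = [-1, -9, 13]
P̄ = F·P·Fᵀ + Q = [14 14 -2; 14 59 -33; -2 -33 62]
S = H·P̄·Hᵀ + R = [674]
K = P̄·Hᵀ·S⁻¹ = [-30/337; -167/674; 163/674]
x' − x̄ = [1050/337, 5845/674, -5705/674] = K·y
y = (KᵀK)⁻¹·Kᵀ·(x' − x̄) = [-35]
z = y + H·x̄ = [-35] + [38] = [3]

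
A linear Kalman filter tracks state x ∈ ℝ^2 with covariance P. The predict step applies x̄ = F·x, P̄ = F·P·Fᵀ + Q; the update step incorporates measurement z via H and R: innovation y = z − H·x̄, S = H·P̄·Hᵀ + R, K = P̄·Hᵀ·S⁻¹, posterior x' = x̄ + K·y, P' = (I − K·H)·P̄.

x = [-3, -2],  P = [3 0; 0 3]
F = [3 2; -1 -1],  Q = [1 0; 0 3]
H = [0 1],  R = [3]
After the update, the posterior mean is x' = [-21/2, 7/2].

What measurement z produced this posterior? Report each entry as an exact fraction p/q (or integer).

x̄ = F·x = [-13, 5]
P̄ = F·P·Fᵀ + Q = [40 -15; -15 9]
S = H·P̄·Hᵀ + R = [12]
K = P̄·Hᵀ·S⁻¹ = [-5/4; 3/4]
x' − x̄ = [5/2, -3/2] = K·y
y = (KᵀK)⁻¹·Kᵀ·(x' − x̄) = [-2]
z = y + H·x̄ = [-2] + [5] = [3]

z = [3]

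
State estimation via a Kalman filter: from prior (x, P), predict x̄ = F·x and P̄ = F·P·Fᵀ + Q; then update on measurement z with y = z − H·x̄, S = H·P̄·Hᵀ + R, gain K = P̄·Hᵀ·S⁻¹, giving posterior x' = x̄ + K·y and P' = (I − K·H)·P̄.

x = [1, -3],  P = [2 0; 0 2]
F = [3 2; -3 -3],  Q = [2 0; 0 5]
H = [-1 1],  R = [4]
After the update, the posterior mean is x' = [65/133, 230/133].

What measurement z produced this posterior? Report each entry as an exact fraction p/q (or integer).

z = [1]

x̄ = F·x = [-3, 6]
P̄ = F·P·Fᵀ + Q = [28 -30; -30 41]
S = H·P̄·Hᵀ + R = [133]
K = P̄·Hᵀ·S⁻¹ = [-58/133; 71/133]
x' − x̄ = [464/133, -568/133] = K·y
y = (KᵀK)⁻¹·Kᵀ·(x' − x̄) = [-8]
z = y + H·x̄ = [-8] + [9] = [1]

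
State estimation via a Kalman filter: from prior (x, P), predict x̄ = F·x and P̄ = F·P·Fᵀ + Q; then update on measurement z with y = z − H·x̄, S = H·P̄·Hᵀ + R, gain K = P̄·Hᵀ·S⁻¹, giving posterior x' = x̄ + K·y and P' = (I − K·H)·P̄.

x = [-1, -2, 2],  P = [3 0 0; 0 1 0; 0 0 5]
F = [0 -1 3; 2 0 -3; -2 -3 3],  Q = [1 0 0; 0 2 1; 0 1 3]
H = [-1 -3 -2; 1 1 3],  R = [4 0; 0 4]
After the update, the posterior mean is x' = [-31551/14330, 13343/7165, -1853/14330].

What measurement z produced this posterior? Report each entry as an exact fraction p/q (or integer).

x̄ = F·x = [8, -8, 14]
P̄ = F·P·Fᵀ + Q = [47 -45 48; -45 59 -56; 48 -56 69]
S = H·P̄·Hᵀ + R = [108 -82; -82 593]
K = P̄·Hᵀ·S⁻¹ = [1807/14330 1889/7165; -3061/7165 -2284/7165; 1411/14330 2502/7165]
x' − x̄ = [-146191/14330, 70663/7165, -202473/14330] = K·y
y = (KᵀK)⁻¹·Kᵀ·(x' − x̄) = [9, -43]
z = y + H·x̄ = [9, -43] + [-12, 42] = [-3, -1]

z = [-3, -1]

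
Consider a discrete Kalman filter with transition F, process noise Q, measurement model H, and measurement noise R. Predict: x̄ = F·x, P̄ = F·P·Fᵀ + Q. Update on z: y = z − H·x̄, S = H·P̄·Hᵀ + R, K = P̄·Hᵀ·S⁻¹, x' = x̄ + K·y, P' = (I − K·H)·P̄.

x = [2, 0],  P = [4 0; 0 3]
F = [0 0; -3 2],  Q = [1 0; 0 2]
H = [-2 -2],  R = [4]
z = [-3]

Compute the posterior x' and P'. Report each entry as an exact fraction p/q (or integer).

x̄ = F·x = [0, -6]
P̄ = F·P·Fᵀ + Q = [1 0; 0 50]
y = z − H·x̄ = [-15]
S = H·P̄·Hᵀ + R = [208]
K = P̄·Hᵀ·S⁻¹ = [-1/104; -25/52]
x' = x̄ + K·y = [15/104, 63/52]
P' = (I − K·H)·P̄ = [51/52 -25/26; -25/26 25/13]

x' = [15/104, 63/52]
P' = [51/52 -25/26; -25/26 25/13]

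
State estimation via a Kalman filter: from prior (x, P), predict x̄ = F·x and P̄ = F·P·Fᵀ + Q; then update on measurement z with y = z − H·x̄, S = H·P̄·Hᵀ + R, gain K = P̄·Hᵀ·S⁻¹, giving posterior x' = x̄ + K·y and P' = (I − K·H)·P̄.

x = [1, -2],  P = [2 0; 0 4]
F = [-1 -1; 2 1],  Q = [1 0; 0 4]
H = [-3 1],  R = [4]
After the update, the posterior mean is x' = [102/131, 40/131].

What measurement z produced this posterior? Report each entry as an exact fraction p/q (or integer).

z = [-2]

x̄ = F·x = [1, 0]
P̄ = F·P·Fᵀ + Q = [7 -8; -8 16]
S = H·P̄·Hᵀ + R = [131]
K = P̄·Hᵀ·S⁻¹ = [-29/131; 40/131]
x' − x̄ = [-29/131, 40/131] = K·y
y = (KᵀK)⁻¹·Kᵀ·(x' − x̄) = [1]
z = y + H·x̄ = [1] + [-3] = [-2]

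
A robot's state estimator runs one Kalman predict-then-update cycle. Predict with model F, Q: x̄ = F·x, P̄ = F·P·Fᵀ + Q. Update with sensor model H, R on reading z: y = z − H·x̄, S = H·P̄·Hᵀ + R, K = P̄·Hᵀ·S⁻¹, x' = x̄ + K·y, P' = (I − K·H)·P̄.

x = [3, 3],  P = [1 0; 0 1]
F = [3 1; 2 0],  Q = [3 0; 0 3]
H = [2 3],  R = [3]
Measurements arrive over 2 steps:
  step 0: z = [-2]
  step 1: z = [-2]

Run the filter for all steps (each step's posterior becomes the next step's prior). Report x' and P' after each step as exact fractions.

step 0: x̄ = F·x = [12, 6]
step 0: P̄ = F·P·Fᵀ + Q = [13 6; 6 7]
step 0: y = z − H·x̄ = [-44]
step 0: S = H·P̄·Hᵀ + R = [190]
step 0: K = P̄·Hᵀ·S⁻¹ = [22/95; 33/190]
step 0: x' = x̄ + K·y = [172/95, -156/95]
step 0: P' = (I − K·H)·P̄ = [267/95 -156/95; -156/95 241/190]
step 1: x̄ = F·x = [72/19, 344/95]
step 1: P̄ = F·P·Fᵀ + Q = [749/38 258/19; 258/19 1353/95]
step 1: y = z − H·x̄ = [-1942/95]
step 1: S = H·P̄·Hᵀ + R = [35432/95]
step 1: K = P̄·Hᵀ·S⁻¹ = [7615/35432; 6639/35432]
step 1: x' = x̄ + K·y = [-10699/17716, -3707/17716]
step 1: P' = (I − K·H)·P̄ = [87981/35432 -51039/35432; -51039/35432 40665/35432]

step 0: x' = [172/95, -156/95], P' = [267/95 -156/95; -156/95 241/190]
step 1: x' = [-10699/17716, -3707/17716], P' = [87981/35432 -51039/35432; -51039/35432 40665/35432]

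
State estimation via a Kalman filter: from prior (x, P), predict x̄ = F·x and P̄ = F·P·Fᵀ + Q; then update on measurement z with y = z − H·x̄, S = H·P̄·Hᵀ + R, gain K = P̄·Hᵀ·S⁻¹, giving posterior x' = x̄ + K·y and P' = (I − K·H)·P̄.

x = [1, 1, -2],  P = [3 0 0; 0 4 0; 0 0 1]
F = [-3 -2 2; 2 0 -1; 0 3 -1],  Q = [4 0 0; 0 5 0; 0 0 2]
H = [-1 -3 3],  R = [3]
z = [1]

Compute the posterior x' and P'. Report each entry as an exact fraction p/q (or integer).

x̄ = F·x = [-9, 4, 5]
P̄ = F·P·Fᵀ + Q = [51 -20 -26; -20 18 1; -26 1 39]
y = z − H·x̄ = [-11]
S = H·P̄·Hᵀ + R = [585]
K = P̄·Hᵀ·S⁻¹ = [-23/195; -31/585; 28/117]
x' = x̄ + K·y = [-1502/195, 2681/585, 277/117]
P' = (I − K·H)·P̄ = [2786/65 -4613/195 -370/39; -4613/195 9569/585 985/117; -370/39 985/117 643/117]

x' = [-1502/195, 2681/585, 277/117]
P' = [2786/65 -4613/195 -370/39; -4613/195 9569/585 985/117; -370/39 985/117 643/117]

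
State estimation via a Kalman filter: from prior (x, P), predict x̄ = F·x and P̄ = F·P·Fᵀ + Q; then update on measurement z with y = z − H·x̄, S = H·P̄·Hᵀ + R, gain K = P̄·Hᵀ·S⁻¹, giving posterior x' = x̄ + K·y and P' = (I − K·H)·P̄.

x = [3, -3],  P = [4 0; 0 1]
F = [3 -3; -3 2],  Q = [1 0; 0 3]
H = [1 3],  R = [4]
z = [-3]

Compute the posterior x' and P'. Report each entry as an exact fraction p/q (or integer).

x̄ = F·x = [18, -15]
P̄ = F·P·Fᵀ + Q = [46 -42; -42 43]
y = z − H·x̄ = [24]
S = H·P̄·Hᵀ + R = [185]
K = P̄·Hᵀ·S⁻¹ = [-16/37; 87/185]
x' = x̄ + K·y = [282/37, -687/185]
P' = (I − K·H)·P̄ = [422/37 -162/37; -162/37 386/185]

x' = [282/37, -687/185]
P' = [422/37 -162/37; -162/37 386/185]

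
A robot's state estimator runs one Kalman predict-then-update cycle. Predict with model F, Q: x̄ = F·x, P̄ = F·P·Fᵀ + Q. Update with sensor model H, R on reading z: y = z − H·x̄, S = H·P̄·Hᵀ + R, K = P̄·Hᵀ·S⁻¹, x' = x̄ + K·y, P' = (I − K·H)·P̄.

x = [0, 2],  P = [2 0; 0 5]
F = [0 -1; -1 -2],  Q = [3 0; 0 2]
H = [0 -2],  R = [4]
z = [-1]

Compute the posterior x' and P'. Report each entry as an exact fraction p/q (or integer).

x' = [-1/5, 8/25]
P' = [4 2/5; 2/5 24/25]

x̄ = F·x = [-2, -4]
P̄ = F·P·Fᵀ + Q = [8 10; 10 24]
y = z − H·x̄ = [-9]
S = H·P̄·Hᵀ + R = [100]
K = P̄·Hᵀ·S⁻¹ = [-1/5; -12/25]
x' = x̄ + K·y = [-1/5, 8/25]
P' = (I − K·H)·P̄ = [4 2/5; 2/5 24/25]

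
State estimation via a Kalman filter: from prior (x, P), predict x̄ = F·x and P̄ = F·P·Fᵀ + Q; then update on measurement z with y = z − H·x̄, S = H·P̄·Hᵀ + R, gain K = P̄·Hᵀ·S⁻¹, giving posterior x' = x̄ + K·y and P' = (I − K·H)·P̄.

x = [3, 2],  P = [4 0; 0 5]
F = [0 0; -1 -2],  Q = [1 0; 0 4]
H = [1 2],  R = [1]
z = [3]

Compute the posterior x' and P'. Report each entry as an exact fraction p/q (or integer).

x̄ = F·x = [0, -7]
P̄ = F·P·Fᵀ + Q = [1 0; 0 28]
y = z − H·x̄ = [17]
S = H·P̄·Hᵀ + R = [114]
K = P̄·Hᵀ·S⁻¹ = [1/114; 28/57]
x' = x̄ + K·y = [17/114, 77/57]
P' = (I − K·H)·P̄ = [113/114 -28/57; -28/57 28/57]

x' = [17/114, 77/57]
P' = [113/114 -28/57; -28/57 28/57]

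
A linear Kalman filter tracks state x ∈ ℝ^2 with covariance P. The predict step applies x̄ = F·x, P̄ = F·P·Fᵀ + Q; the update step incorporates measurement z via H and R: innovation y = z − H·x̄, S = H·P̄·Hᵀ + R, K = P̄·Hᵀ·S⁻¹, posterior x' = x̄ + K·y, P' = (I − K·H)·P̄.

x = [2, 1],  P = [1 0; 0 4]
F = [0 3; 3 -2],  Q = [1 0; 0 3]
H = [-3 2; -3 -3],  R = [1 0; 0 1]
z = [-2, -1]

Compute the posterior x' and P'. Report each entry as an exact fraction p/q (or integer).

x̄ = F·x = [3, 4]
P̄ = F·P·Fᵀ + Q = [37 -24; -24 28]
y = z − H·x̄ = [-1, 20]
S = H·P̄·Hᵀ + R = [734 93; 93 154]
K = P̄·Hᵀ·S⁻¹ = [-20859/104387 -13839/104387; 20828/104387 -20712/104387]
x' = x̄ + K·y = [57240/104387, -17520/104387]
P' = (I − K·H)·P̄ = [6017/104387 -1404/104387; -1404/104387 8308/104387]

x' = [57240/104387, -17520/104387]
P' = [6017/104387 -1404/104387; -1404/104387 8308/104387]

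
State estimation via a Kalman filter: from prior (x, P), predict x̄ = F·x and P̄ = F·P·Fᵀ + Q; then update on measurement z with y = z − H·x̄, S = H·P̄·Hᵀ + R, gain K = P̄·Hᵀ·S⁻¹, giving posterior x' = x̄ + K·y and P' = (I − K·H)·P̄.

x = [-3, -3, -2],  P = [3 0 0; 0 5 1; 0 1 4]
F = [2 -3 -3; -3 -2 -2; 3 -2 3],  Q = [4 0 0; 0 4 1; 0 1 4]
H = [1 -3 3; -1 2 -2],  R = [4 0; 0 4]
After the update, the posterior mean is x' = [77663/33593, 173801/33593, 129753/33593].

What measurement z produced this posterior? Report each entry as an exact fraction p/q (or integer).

z = [-1, 1]

x̄ = F·x = [9, 19, -9]
P̄ = F·P·Fᵀ + Q = [115 48 9; 48 75 -32; 9 -32 75]
S = H·P̄·Hᵀ + R = [1811 -1204; -1204 819]
K = P̄·Hᵀ·S⁻¹ = [-6598/4799 -69415/33593; -3389/4799 -28066/33593; 254/4799 -6533/33593]
x' − x̄ = [-224674/33593, -464466/33593, 432090/33593] = K·y
y = (KᵀK)⁻¹·Kᵀ·(x' − x̄) = [74, -46]
z = y + H·x̄ = [74, -46] + [-75, 47] = [-1, 1]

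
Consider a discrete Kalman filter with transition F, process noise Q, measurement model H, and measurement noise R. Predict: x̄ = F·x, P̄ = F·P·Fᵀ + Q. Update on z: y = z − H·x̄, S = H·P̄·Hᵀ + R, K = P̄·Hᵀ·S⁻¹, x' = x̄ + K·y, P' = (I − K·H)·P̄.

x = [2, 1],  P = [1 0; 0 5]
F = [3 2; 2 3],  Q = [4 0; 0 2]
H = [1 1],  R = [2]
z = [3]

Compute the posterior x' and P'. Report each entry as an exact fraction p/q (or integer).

x̄ = F·x = [8, 7]
P̄ = F·P·Fᵀ + Q = [33 36; 36 51]
y = z − H·x̄ = [-12]
S = H·P̄·Hᵀ + R = [158]
K = P̄·Hᵀ·S⁻¹ = [69/158; 87/158]
x' = x̄ + K·y = [218/79, 31/79]
P' = (I − K·H)·P̄ = [453/158 -315/158; -315/158 489/158]

x' = [218/79, 31/79]
P' = [453/158 -315/158; -315/158 489/158]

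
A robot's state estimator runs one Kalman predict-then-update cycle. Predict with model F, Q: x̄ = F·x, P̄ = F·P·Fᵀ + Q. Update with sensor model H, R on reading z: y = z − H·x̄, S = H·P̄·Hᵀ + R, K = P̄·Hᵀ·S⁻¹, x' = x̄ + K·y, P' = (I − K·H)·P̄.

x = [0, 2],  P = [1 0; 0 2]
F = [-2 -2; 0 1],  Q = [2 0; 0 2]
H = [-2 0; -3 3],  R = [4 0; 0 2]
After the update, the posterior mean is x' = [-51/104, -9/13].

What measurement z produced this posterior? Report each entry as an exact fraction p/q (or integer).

x̄ = F·x = [-4, 2]
P̄ = F·P·Fᵀ + Q = [14 -4; -4 4]
S = H·P̄·Hᵀ + R = [60 108; 108 236]
K = P̄·Hᵀ·S⁻¹ = [-97/312 -9/104; -11/39 3/13]
x' − x̄ = [365/104, -35/13] = K·y
y = (KᵀK)⁻¹·Kᵀ·(x' − x̄) = [-6, -19]
z = y + H·x̄ = [-6, -19] + [8, 18] = [2, -1]

z = [2, -1]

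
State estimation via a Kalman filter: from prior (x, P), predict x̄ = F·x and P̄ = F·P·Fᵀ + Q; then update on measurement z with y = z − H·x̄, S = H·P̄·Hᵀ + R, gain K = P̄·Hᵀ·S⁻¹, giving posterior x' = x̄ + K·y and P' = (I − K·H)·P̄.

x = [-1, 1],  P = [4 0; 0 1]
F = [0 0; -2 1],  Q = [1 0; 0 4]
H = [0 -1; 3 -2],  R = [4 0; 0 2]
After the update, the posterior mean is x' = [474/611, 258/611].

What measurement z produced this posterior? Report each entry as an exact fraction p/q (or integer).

z = [-2, 2]

x̄ = F·x = [0, 3]
P̄ = F·P·Fᵀ + Q = [1 0; 0 21]
S = H·P̄·Hᵀ + R = [25 42; 42 95]
K = P̄·Hᵀ·S⁻¹ = [-126/611 75/611; -231/611 -168/611]
x' − x̄ = [474/611, -1575/611] = K·y
y = (KᵀK)⁻¹·Kᵀ·(x' − x̄) = [1, 8]
z = y + H·x̄ = [1, 8] + [-3, -6] = [-2, 2]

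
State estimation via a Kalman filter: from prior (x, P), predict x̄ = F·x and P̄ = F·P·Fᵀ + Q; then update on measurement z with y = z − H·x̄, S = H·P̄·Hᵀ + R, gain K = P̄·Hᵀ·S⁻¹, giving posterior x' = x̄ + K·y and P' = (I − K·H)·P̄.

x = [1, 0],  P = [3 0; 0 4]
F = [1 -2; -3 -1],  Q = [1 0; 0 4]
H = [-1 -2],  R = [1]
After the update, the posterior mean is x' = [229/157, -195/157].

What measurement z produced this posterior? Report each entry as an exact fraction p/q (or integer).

z = [1]

x̄ = F·x = [1, -3]
P̄ = F·P·Fᵀ + Q = [20 -1; -1 35]
S = H·P̄·Hᵀ + R = [157]
K = P̄·Hᵀ·S⁻¹ = [-18/157; -69/157]
x' − x̄ = [72/157, 276/157] = K·y
y = (KᵀK)⁻¹·Kᵀ·(x' − x̄) = [-4]
z = y + H·x̄ = [-4] + [5] = [1]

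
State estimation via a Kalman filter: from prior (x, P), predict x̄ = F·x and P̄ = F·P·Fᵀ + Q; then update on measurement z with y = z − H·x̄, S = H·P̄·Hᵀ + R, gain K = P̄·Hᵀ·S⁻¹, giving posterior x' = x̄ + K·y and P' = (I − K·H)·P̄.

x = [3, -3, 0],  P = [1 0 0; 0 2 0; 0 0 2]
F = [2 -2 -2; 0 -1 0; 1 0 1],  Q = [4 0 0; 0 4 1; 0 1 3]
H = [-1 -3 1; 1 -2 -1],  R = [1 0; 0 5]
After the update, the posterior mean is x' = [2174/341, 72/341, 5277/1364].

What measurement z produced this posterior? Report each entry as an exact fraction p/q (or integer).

z = [-3, 2]

x̄ = F·x = [12, 3, 3]
P̄ = F·P·Fᵀ + Q = [24 4 -2; 4 6 1; -2 1 6]
S = H·P̄·Hᵀ + R = [107 -1; -1 51]
K = P̄·Hᵀ·S⁻¹ = [-120/341 118/341; -135/682 -123/682; 245/5456 -1065/5456]
x' − x̄ = [-1918/341, -951/341, 1185/1364] = K·y
y = (KᵀK)⁻¹·Kᵀ·(x' − x̄) = [15, -1]
z = y + H·x̄ = [15, -1] + [-18, 3] = [-3, 2]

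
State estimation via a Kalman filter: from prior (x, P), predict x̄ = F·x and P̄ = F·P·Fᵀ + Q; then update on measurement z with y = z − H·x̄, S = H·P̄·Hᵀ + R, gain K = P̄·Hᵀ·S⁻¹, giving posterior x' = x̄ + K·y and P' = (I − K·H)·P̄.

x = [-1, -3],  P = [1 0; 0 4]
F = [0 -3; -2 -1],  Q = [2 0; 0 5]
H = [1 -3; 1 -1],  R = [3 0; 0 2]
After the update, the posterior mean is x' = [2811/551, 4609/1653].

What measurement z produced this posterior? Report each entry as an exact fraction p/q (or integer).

z = [-3, 2]

x̄ = F·x = [9, 5]
P̄ = F·P·Fᵀ + Q = [38 12; 12 13]
S = H·P̄·Hᵀ + R = [86 29; 29 29]
K = P̄·Hᵀ·S⁻¹ = [-8/19 726/551; -26/57 697/1653]
x' − x̄ = [-2148/551, -3656/1653] = K·y
y = (KᵀK)⁻¹·Kᵀ·(x' − x̄) = [3, -2]
z = y + H·x̄ = [3, -2] + [-6, 4] = [-3, 2]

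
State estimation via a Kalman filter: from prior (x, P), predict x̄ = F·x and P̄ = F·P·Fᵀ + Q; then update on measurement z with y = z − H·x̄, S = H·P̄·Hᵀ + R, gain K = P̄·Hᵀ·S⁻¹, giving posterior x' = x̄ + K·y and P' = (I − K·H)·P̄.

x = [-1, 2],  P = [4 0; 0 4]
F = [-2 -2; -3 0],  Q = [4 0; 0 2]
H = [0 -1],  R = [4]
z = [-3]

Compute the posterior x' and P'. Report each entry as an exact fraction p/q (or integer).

x̄ = F·x = [-2, 3]
P̄ = F·P·Fᵀ + Q = [36 24; 24 38]
y = z − H·x̄ = [0]
S = H·P̄·Hᵀ + R = [42]
K = P̄·Hᵀ·S⁻¹ = [-4/7; -19/21]
x' = x̄ + K·y = [-2, 3]
P' = (I − K·H)·P̄ = [156/7 16/7; 16/7 76/21]

x' = [-2, 3]
P' = [156/7 16/7; 16/7 76/21]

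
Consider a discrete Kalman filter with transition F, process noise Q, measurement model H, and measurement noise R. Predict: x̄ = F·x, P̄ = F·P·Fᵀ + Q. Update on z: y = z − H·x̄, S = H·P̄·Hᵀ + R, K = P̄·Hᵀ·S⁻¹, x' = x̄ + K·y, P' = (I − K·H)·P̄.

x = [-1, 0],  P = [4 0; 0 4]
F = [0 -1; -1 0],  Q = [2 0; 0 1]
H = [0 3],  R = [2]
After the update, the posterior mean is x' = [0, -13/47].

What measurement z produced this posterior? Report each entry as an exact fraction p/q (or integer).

z = [-1]

x̄ = F·x = [0, 1]
P̄ = F·P·Fᵀ + Q = [6 0; 0 5]
S = H·P̄·Hᵀ + R = [47]
K = P̄·Hᵀ·S⁻¹ = [0; 15/47]
x' − x̄ = [0, -60/47] = K·y
y = (KᵀK)⁻¹·Kᵀ·(x' − x̄) = [-4]
z = y + H·x̄ = [-4] + [3] = [-1]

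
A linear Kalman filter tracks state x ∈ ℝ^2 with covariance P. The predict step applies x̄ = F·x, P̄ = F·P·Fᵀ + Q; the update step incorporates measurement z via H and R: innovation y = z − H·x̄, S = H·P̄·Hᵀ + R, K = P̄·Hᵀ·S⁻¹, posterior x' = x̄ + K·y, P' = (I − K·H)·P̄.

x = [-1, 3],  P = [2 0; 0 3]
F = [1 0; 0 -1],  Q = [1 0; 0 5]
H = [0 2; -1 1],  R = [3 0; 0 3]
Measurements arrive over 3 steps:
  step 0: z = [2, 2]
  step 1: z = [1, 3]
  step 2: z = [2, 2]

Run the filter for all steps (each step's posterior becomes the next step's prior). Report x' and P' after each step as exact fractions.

step 0: x̄ = F·x = [-1, -3]
step 0: P̄ = F·P·Fᵀ + Q = [3 0; 0 8]
step 0: y = z − H·x̄ = [8, 4]
step 0: S = H·P̄·Hᵀ + R = [35 16; 16 14]
step 0: K = P̄·Hᵀ·S⁻¹ = [8/39 -35/78; 16/39 4/39]
step 0: x' = x̄ + K·y = [-15/13, 9/13]
step 0: P' = (I − K·H)·P̄ = [43/26 4/13; 4/13 8/13]
step 1: x̄ = F·x = [-15/13, -9/13]
step 1: P̄ = F·P·Fᵀ + Q = [69/26 -4/13; -4/13 73/13]
step 1: y = z − H·x̄ = [31/13, 33/13]
step 1: S = H·P̄·Hᵀ + R = [331/13 154/13; 154/13 309/26]
step 1: K = P̄·Hᵀ·S⁻¹ = [722/4219 -1771/4219; 1646/4219 462/4219]
step 1: x' = x̄ + K·y = [-7642/4219, 2177/4219]
step 1: P' = (I − K·H)·P̄ = [6396/4219 1083/4219; 1083/4219 2469/4219]
step 2: x̄ = F·x = [-7642/4219, -2177/4219]
step 2: P̄ = F·P·Fᵀ + Q = [10615/4219 -1083/4219; -1083/4219 23564/4219]
step 2: y = z − H·x̄ = [12792/4219, 2973/4219]
step 2: S = H·P̄·Hᵀ + R = [106913/4219 49294/4219; 49294/4219 49002/4219]
step 2: K = P̄·Hᵀ·S⁻¹ = [11152/66581 -27113/66581; 129701/332905 73941/665810]
step 2: x' = x̄ + K·y = [-105893/66581, 495053/665810]
step 2: P' = (I − K·H)·P̄ = [98067/66581 16728/66581; 16728/66581 389103/665810]

step 0: x' = [-15/13, 9/13], P' = [43/26 4/13; 4/13 8/13]
step 1: x' = [-7642/4219, 2177/4219], P' = [6396/4219 1083/4219; 1083/4219 2469/4219]
step 2: x' = [-105893/66581, 495053/665810], P' = [98067/66581 16728/66581; 16728/66581 389103/665810]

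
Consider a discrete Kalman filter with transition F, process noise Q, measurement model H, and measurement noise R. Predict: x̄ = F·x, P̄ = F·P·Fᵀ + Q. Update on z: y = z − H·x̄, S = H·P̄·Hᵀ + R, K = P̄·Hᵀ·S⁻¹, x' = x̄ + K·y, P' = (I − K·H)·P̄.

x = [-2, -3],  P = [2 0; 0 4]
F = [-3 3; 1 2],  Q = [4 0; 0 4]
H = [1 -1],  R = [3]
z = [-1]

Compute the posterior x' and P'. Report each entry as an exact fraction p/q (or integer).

x̄ = F·x = [-3, -8]
P̄ = F·P·Fᵀ + Q = [58 18; 18 22]
y = z − H·x̄ = [-6]
S = H·P̄·Hᵀ + R = [47]
K = P̄·Hᵀ·S⁻¹ = [40/47; -4/47]
x' = x̄ + K·y = [-381/47, -352/47]
P' = (I − K·H)·P̄ = [1126/47 1006/47; 1006/47 1018/47]

x' = [-381/47, -352/47]
P' = [1126/47 1006/47; 1006/47 1018/47]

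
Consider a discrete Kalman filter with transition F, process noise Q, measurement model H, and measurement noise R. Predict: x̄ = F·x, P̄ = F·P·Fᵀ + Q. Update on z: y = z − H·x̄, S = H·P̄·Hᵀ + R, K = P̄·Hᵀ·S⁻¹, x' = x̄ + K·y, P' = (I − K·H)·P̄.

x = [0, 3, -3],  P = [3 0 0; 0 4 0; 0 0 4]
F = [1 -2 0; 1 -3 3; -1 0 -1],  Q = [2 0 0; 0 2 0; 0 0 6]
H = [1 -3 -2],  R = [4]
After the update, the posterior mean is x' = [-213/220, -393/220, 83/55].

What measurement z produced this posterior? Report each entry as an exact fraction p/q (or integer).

x̄ = F·x = [-6, -18, 3]
P̄ = F·P·Fᵀ + Q = [21 27 -3; 27 77 -15; -3 -15 13]
S = H·P̄·Hᵀ + R = [440]
K = P̄·Hᵀ·S⁻¹ = [-27/220; -87/220; 2/55]
x' − x̄ = [1107/220, 3567/220, -82/55] = K·y
y = (KᵀK)⁻¹·Kᵀ·(x' − x̄) = [-41]
z = y + H·x̄ = [-41] + [42] = [1]

z = [1]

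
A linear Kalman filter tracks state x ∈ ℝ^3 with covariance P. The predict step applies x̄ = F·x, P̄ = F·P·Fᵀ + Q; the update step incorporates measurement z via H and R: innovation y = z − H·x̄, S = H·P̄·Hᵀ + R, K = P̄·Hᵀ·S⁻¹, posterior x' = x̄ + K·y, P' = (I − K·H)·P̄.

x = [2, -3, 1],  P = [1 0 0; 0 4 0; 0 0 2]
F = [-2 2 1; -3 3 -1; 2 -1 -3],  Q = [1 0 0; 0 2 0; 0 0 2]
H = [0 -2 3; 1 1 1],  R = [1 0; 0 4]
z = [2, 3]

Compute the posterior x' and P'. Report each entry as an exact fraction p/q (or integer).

x̄ = F·x = [-9, -16, 4]
P̄ = F·P·Fᵀ + Q = [23 28 -18; 28 49 -12; -18 -12 28]
y = z − H·x̄ = [-42, 24]
S = H·P̄·Hᵀ + R = [593 -136; -136 100]
K = P̄·Hᵀ·S⁻¹ = [-1628/10201 4609/40804; -1140/10201 20321/40804; 2632/10201 6751/20402]
x' = x̄ + K·y = [4221/10201, 6590/10201, 11272/10201]
P' = (I − K·H)·P̄ = [70075/40804 -29681/40804 -10979/20402; -29681/40804 67491/40804 21737/20402; -10979/20402 21737/20402 8123/10201]

x' = [4221/10201, 6590/10201, 11272/10201]
P' = [70075/40804 -29681/40804 -10979/20402; -29681/40804 67491/40804 21737/20402; -10979/20402 21737/20402 8123/10201]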